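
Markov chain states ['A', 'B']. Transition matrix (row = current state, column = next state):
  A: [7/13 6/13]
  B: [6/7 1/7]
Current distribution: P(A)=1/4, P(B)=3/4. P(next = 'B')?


P(next=B) = Σᵢ P(now=i)×P(i→B)
= 1/4×6/13 + 3/4×1/7
= 3/26 + 3/28 = 81/364

P = 81/364 ≈ 0.2225


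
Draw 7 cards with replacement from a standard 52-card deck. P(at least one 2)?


P(not a 2) = 48/52 = 12/13
P(none in 7 draws) = (12/13)^7 = 35831808/62748517
P(≥1 2) = 1 - 35831808/62748517 = 26916709/62748517

P = 26916709/62748517 ≈ 42.90%


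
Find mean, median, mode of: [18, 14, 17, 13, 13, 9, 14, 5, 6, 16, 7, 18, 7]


Sorted: [5, 6, 7, 7, 9, 13, 13, 14, 14, 16, 17, 18, 18]
Mean = 157/13
Median = 13
Freq: {18: 2, 14: 2, 17: 1, 13: 2, 9: 1, 5: 1, 6: 1, 16: 1, 7: 2}
Mode: [7, 13, 14, 18]

Mean=157/13, Median=13, Mode=[7, 13, 14, 18]


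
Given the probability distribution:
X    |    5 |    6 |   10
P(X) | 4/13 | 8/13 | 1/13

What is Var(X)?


E[X] = 6
E[X²] = 488/13
Var(X) = E[X²] - (E[X])² = 488/13 - 36 = 20/13

Var(X) = 20/13 ≈ 1.5385


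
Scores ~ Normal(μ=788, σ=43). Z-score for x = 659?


z = (x - μ)/σ = (659 - 788)/43 = -3.0

z = -3.0


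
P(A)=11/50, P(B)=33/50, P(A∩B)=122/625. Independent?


P(A)×P(B) = 363/2500
P(A∩B) = 122/625
Not equal → NOT independent

No, not independent


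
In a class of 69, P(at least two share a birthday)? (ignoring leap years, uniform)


P(all different) = Π(365-i)/365 for i=0..68
= 0.001036
P(match) = 1 - 0.001036 = 0.998964

P ≈ 0.9990 ≈ 99.90%


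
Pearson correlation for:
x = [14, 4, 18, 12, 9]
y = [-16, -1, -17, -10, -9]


n=5, Σx=57, Σy=-53, Σxy=-735, Σx²=761, Σy²=727
r = (5×(-735) - 57×(-53))/√((5×761 - 57²)(5×727 - (-53)²))
= -654/√(556×826) = -654/√459256 ≈ -654/677.6843 ≈ -0.9651

r ≈ -0.9651


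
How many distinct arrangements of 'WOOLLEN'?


Letters: 7, freq: {'W': 1, 'O': 2, 'L': 2, 'E': 1, 'N': 1}
7!/(1!×2!×2!×1!×1!) = 5040/4 = 1260

1260


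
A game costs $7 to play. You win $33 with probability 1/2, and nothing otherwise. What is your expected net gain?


E[gain] = (33-7)×1/2 + (-7)×1/2
= 13 - 7/2 = 19/2

Expected net gain = $19/2 ≈ $9.50


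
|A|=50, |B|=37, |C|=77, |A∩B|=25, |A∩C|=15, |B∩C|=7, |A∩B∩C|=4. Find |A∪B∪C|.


|A∪B∪C| = 50+37+77-25-15-7+4 = 121

|A∪B∪C| = 121


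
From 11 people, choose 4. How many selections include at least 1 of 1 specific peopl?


Complement: C(11,4) - C(10,4) = 330 - 210 = 120

120


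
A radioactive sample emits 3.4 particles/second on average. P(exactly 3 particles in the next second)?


Poisson(λ=3.4): P(X=3) = e^(-λ)×λ^k/k!
= e^(-3.4) × 3.4^3 / 3!
≈ 0.03337326996 × 39.304 / 6 ≈ 0.218617

P(X=3) ≈ 0.218617 ≈ 21.86%


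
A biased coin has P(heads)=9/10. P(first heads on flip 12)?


Geometric: P(X=12) = (1-p)^(k-1)×p = (1/10)^11×9/10 = 9/1000000000000

P(X=12) = 9/1000000000000 ≈ 0.00%


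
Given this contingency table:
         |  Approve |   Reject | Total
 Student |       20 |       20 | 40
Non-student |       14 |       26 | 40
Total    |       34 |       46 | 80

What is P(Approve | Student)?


P(Approve | Student) = 20/(20+20) = 20/40 = 1/2

P(Approve|Student) = 1/2 ≈ 50.00%


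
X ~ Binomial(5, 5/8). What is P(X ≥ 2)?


P(X ≥ 2) = Σ P(X=i) for i=2..5
P(X=2) = 3375/16384
P(X=3) = 5625/16384
P(X=4) = 9375/32768
P(X=5) = 3125/32768
Sum = 7625/8192

P(X ≥ 2) = 7625/8192 ≈ 93.08%


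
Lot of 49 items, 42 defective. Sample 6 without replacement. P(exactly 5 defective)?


Hypergeometric: C(42,5)×C(7,1)/C(49,6)
= 850668×7/13983816 = 10127/23782

P(X=5) = 10127/23782 ≈ 42.58%


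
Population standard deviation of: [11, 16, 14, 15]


Mean = 56/4 = 14
  (11-14)²=9
  (16-14)²=4
  (14-14)²=0
  (15-14)²=1
Σ(x-μ)² = 14
σ² = 14/4 = 7/2

σ = √(7/2) ≈ 1.8708


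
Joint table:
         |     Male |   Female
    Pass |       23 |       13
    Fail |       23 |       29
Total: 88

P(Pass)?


P(Pass) = (23+13)/88 = 36/88 = 9/22

P(Pass) = 9/22 ≈ 40.91%


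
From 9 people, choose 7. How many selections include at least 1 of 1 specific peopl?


Complement: C(9,7) - C(8,7) = 36 - 8 = 28

28


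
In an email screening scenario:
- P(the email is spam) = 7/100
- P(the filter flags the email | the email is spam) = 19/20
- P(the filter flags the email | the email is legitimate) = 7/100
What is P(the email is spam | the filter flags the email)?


Using Bayes' theorem:
P(A|B) = P(B|A)·P(A) / P(B)

P(the filter flags the email) = 19/20 × 7/100 + 7/100 × 93/100
= 133/2000 + 651/10000 = 329/2500

P(the email is spam|the filter flags the email) = (133/2000) / (329/2500) = 95/188

P(the email is spam|the filter flags the email) = 95/188 ≈ 50.53%


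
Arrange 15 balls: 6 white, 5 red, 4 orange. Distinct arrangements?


15!/(6!×5!×4!) = 630630

630630


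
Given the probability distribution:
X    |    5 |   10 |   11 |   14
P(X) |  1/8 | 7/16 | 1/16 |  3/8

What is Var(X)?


E[X] = 175/16
E[X²] = 2047/16
Var(X) = E[X²] - (E[X])² = 2047/16 - 30625/256 = 2127/256

Var(X) = 2127/256 ≈ 8.3086


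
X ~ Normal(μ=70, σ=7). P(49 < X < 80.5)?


z₁=(49-70)/7=-3.0, z₂=(80.5-70)/7=1.5
P = Φ(1.5) - Φ(-3.0) = 0.933193 - 0.001350 = 0.931843 ≈ 0.9318

P(49 < X < 80.5) ≈ 0.9318


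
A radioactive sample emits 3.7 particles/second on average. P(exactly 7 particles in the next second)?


Poisson(λ=3.7): P(X=7) = e^(-λ)×λ^k/k!
= e^(-3.7) × 3.7^7 / 7!
≈ 0.02472352647 × 9493.1877133 / 5040 ≈ 0.046568

P(X=7) ≈ 0.046568 ≈ 4.66%


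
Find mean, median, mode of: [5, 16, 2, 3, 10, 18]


Sorted: [2, 3, 5, 10, 16, 18]
Mean = 54/6 = 9
Median = 15/2
Freq: {5: 1, 16: 1, 2: 1, 3: 1, 10: 1, 18: 1}
Mode: No mode

Mean=9, Median=15/2, Mode=No mode


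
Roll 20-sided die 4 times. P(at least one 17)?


P(no 17)^4 = (19/20)^4 = 130321/160000
P(≥1) = 1 - 130321/160000 = 29679/160000

P = 29679/160000 ≈ 18.55%


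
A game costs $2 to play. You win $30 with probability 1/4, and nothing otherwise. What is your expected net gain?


E[gain] = (30-2)×1/4 + (-2)×3/4
= 7 - 3/2 = 11/2

Expected net gain = $11/2 ≈ $5.50


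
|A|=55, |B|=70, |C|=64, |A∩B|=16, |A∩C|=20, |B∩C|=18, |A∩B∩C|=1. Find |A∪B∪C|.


|A∪B∪C| = 55+70+64-16-20-18+1 = 136

|A∪B∪C| = 136


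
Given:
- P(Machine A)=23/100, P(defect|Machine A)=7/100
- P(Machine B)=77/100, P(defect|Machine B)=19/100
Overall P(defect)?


P(B) = Σ P(B|Aᵢ)×P(Aᵢ)
  7/100×23/100 = 161/10000
  19/100×77/100 = 1463/10000
Sum = 203/1250

P(defect) = 203/1250 ≈ 16.24%


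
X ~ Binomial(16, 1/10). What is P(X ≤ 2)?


P(X ≤ 2) = Σ P(X=i) for i=0..2
P(X=0) = 1853020188851841/10000000000000000
P(X=1) = 205891132094649/625000000000000
P(X=2) = 68630377364883/250000000000000
Sum = 1578498679392309/2000000000000000

P(X ≤ 2) = 1578498679392309/2000000000000000 ≈ 78.92%


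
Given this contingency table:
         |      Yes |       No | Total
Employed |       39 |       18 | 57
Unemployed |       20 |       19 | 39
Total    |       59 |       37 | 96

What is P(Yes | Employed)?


P(Yes | Employed) = 39/(39+18) = 39/57 = 13/19

P(Yes|Employed) = 13/19 ≈ 68.42%


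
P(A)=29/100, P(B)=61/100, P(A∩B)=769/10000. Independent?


P(A)×P(B) = 1769/10000
P(A∩B) = 769/10000
Not equal → NOT independent

No, not independent


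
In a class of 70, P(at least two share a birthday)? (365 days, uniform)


P(all different) = Π(365-i)/365 for i=0..69
= 0.000840
P(match) = 1 - 0.000840 = 0.999160

P ≈ 0.9992 ≈ 99.92%


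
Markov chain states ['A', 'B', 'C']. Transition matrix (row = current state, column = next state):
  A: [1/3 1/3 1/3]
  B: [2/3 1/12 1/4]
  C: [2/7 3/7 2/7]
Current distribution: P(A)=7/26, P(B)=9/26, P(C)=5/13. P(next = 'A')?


P(next=A) = Σᵢ P(now=i)×P(i→A)
= 7/26×1/3 + 9/26×2/3 + 5/13×2/7
= 7/78 + 3/13 + 10/91 = 235/546

P = 235/546 ≈ 0.4304


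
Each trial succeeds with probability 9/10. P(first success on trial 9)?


Geometric: P(X=9) = (1-p)^(k-1)×p = (1/10)^8×9/10 = 9/1000000000

P(X=9) = 9/1000000000 ≈ 0.00%


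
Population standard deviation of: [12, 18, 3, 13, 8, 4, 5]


Mean = 63/7 = 9
  (12-9)²=9
  (18-9)²=81
  (3-9)²=36
  (13-9)²=16
  (8-9)²=1
  (4-9)²=25
  (5-9)²=16
Σ(x-μ)² = 184
σ² = 184/7

σ = √(184/7) ≈ 5.1270


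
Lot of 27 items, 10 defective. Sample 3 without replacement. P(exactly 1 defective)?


Hypergeometric: C(10,1)×C(17,2)/C(27,3)
= 10×136/2925 = 272/585

P(X=1) = 272/585 ≈ 46.50%


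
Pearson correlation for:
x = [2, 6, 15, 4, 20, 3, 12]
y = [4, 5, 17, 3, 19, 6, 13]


n=7, Σx=62, Σy=67, Σxy=859, Σx²=834, Σy²=905
r = (7×859 - 62×67)/√((7×834 - 62²)(7×905 - 67²))
= 1859/√(1994×1846) = 1859/√3680924 ≈ 1859/1918.5734 ≈ 0.9689

r ≈ 0.9689


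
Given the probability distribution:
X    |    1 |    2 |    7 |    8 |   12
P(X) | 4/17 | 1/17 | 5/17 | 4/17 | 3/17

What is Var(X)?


E[X] = 109/17
E[X²] = 941/17
Var(X) = E[X²] - (E[X])² = 941/17 - 11881/289 = 4116/289

Var(X) = 4116/289 ≈ 14.2422


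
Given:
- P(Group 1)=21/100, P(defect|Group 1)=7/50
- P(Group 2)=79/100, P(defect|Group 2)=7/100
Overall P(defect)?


P(B) = Σ P(B|Aᵢ)×P(Aᵢ)
  7/50×21/100 = 147/5000
  7/100×79/100 = 553/10000
Sum = 847/10000

P(defect) = 847/10000 ≈ 8.47%


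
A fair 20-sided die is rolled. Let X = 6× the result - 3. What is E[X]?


E[die] = (1+20)/2 = 21/2
E[X] = 6×21/2 - 3 = 60

E[X] = 60


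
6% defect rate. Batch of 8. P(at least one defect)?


P(all good) = (47/50)^8 = 23811286661761/39062500000000
P(≥1 defect) = 15251213338239/39062500000000

P = 15251213338239/39062500000000 ≈ 39.04%


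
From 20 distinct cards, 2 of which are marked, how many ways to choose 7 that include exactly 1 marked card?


Choose 1 of the 2 marked cards and 6 of the other 18 cards:
C(2,1)×C(18,6) = 2×18564 = 37128

37128


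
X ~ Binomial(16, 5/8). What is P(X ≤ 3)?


P(X ≤ 3) = Σ P(X=i) for i=0..3
P(X=0) = 43046721/281474976710656
P(X=1) = 71744535/17592186044416
P(X=2) = 1793613375/35184372088832
P(X=3) = 6975163125/17592186044416
Sum = 127142476281/281474976710656

P(X ≤ 3) = 127142476281/281474976710656 ≈ 0.05%


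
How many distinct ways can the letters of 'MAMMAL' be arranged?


Letters: 6, freq: {'M': 3, 'A': 2, 'L': 1}
6!/(3!×2!×1!) = 720/12 = 60

60


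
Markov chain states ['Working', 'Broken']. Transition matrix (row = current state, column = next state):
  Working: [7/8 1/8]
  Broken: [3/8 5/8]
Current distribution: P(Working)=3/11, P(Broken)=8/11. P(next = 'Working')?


P(next=Working) = Σᵢ P(now=i)×P(i→Working)
= 3/11×7/8 + 8/11×3/8
= 21/88 + 3/11 = 45/88

P = 45/88 ≈ 0.5114


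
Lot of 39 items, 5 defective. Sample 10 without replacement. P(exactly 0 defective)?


Hypergeometric: C(5,0)×C(34,10)/C(39,10)
= 1×131128140/635745396 = 145/703

P(X=0) = 145/703 ≈ 20.63%


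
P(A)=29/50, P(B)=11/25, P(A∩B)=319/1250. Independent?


P(A)×P(B) = 319/1250
P(A∩B) = 319/1250
Equal ✓ → Independent

Yes, independent


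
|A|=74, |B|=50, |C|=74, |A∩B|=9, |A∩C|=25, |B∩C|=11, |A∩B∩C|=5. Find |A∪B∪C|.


|A∪B∪C| = 74+50+74-9-25-11+5 = 158

|A∪B∪C| = 158


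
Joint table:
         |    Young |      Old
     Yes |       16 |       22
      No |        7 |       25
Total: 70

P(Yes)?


P(Yes) = (16+22)/70 = 38/70 = 19/35

P(Yes) = 19/35 ≈ 54.29%


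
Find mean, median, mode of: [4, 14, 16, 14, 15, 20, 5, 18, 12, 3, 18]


Sorted: [3, 4, 5, 12, 14, 14, 15, 16, 18, 18, 20]
Mean = 139/11
Median = 14
Freq: {4: 1, 14: 2, 16: 1, 15: 1, 20: 1, 5: 1, 18: 2, 12: 1, 3: 1}
Mode: [14, 18]

Mean=139/11, Median=14, Mode=[14, 18]


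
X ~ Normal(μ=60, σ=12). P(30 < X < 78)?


z₁=(30-60)/12=-2.5, z₂=(78-60)/12=1.5
P = Φ(1.5) - Φ(-2.5) = 0.933193 - 0.006210 = 0.926983 ≈ 0.9270

P(30 < X < 78) ≈ 0.9270


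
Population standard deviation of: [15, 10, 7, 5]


Mean = 37/4
  (15-37/4)²=529/16
  (10-37/4)²=9/16
  (7-37/4)²=81/16
  (5-37/4)²=289/16
Σ(x-μ)² = 227/4
σ² = (227/4)/4 = 227/16

σ = √(227/16) ≈ 3.7666


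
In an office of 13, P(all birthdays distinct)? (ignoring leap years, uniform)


P(all different) = Π(365-i)/365 for i=0..12
= (365/365)×(364/365)×...×(353/365)
= 0.805590

P ≈ 0.8056 ≈ 80.56%


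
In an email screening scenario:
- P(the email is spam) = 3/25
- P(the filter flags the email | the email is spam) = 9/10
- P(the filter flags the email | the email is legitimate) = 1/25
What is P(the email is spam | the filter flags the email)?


Using Bayes' theorem:
P(A|B) = P(B|A)·P(A) / P(B)

P(the filter flags the email) = 9/10 × 3/25 + 1/25 × 22/25
= 27/250 + 22/625 = 179/1250

P(the email is spam|the filter flags the email) = (27/250) / (179/1250) = 135/179

P(the email is spam|the filter flags the email) = 135/179 ≈ 75.42%


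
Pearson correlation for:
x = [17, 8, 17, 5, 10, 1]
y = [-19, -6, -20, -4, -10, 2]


n=6, Σx=58, Σy=-57, Σxy=-829, Σx²=768, Σy²=917
r = (6×(-829) - 58×(-57))/√((6×768 - 58²)(6×917 - (-57)²))
= -1668/√(1244×2253) = -1668/√2802732 ≈ -1668/1674.1362 ≈ -0.9963

r ≈ -0.9963


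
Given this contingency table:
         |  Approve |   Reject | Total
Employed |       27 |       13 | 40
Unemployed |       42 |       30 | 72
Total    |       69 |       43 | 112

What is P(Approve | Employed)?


P(Approve | Employed) = 27/(27+13) = 27/40

P(Approve|Employed) = 27/40 ≈ 67.50%


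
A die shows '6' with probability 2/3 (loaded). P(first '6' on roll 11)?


Geometric: P(X=11) = (1-p)^(k-1)×p = (1/3)^10×2/3 = 2/177147

P(X=11) = 2/177147 ≈ 0.00%


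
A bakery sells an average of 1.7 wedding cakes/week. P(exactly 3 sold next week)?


Poisson(λ=1.7): P(X=3) = e^(-λ)×λ^k/k!
= e^(-1.7) × 1.7^3 / 3!
≈ 0.1826835241 × 4.913 / 6 ≈ 0.149587

P(X=3) ≈ 0.149587 ≈ 14.96%


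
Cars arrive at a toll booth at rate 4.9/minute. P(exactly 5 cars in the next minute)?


Poisson(λ=4.9): P(X=5) = e^(-λ)×λ^k/k!
= e^(-4.9) × 4.9^5 / 5!
≈ 0.007446583071 × 2824.75249 / 120 ≈ 0.175290

P(X=5) ≈ 0.175290 ≈ 17.53%


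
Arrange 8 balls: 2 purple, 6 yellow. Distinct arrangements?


8!/(2!×6!) = 28

28


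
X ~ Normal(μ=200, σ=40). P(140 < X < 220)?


z₁=(140-200)/40=-1.5, z₂=(220-200)/40=0.5
P = Φ(0.5) - Φ(-1.5) = 0.691462 - 0.066807 = 0.624655 ≈ 0.6247

P(140 < X < 220) ≈ 0.6247


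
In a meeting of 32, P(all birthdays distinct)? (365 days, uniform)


P(all different) = Π(365-i)/365 for i=0..31
= (365/365)×(364/365)×...×(334/365)
= 0.246652

P ≈ 0.2467 ≈ 24.67%


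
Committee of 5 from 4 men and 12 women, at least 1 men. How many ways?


Count by #men:
  1M,4W: C(4,1)×C(12,4)=1980
  2M,3W: C(4,2)×C(12,3)=1320
  3M,2W: C(4,3)×C(12,2)=264
  4M,1W: C(4,4)×C(12,1)=12
Total = 3576

3576


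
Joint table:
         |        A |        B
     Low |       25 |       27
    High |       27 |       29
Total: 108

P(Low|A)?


P(Low|A) = 25/(25+27) = 25/52

P = 25/52 ≈ 48.08%


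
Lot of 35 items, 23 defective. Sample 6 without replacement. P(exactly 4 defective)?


Hypergeometric: C(23,4)×C(12,2)/C(35,6)
= 8855×66/1623160 = 759/2108

P(X=4) = 759/2108 ≈ 36.01%


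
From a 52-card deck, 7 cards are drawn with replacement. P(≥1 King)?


P(not a King) = 48/52 = 12/13
P(none in 7 draws) = (12/13)^7 = 35831808/62748517
P(≥1 King) = 1 - 35831808/62748517 = 26916709/62748517

P = 26916709/62748517 ≈ 42.90%


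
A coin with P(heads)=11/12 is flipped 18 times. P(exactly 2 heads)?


Binomial: P(X=2) = C(18,2)×p^2×(1-p)^16
= 153 × 121/144 × 1/184884258895036416 = 2057/2958148142320582656

P(X=2) = 2057/2958148142320582656 ≈ 0.00%


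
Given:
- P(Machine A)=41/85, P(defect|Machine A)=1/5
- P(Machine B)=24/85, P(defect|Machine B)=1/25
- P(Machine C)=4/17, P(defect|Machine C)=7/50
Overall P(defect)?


P(B) = Σ P(B|Aᵢ)×P(Aᵢ)
  1/5×41/85 = 41/425
  1/25×24/85 = 24/2125
  7/50×4/17 = 14/425
Sum = 299/2125

P(defect) = 299/2125 ≈ 14.07%


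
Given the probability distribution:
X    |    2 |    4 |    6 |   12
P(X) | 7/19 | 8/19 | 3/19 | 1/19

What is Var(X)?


E[X] = 4
E[X²] = 408/19
Var(X) = E[X²] - (E[X])² = 408/19 - 16 = 104/19

Var(X) = 104/19 ≈ 5.4737


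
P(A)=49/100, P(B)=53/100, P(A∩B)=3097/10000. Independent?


P(A)×P(B) = 2597/10000
P(A∩B) = 3097/10000
Not equal → NOT independent

No, not independent


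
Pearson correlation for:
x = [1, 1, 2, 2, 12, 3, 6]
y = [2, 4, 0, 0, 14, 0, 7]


n=7, Σx=27, Σy=27, Σxy=216, Σx²=199, Σy²=265
r = (7×216 - 27×27)/√((7×199 - 27²)(7×265 - 27²))
= 783/√(664×1126) = 783/√747664 ≈ 783/864.6757 ≈ 0.9055

r ≈ 0.9055


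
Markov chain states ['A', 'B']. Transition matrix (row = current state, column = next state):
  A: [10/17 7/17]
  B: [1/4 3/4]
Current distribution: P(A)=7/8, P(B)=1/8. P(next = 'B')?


P(next=B) = Σᵢ P(now=i)×P(i→B)
= 7/8×7/17 + 1/8×3/4
= 49/136 + 3/32 = 247/544

P = 247/544 ≈ 0.4540


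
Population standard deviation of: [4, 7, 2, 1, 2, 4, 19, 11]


Mean = 50/8 = 25/4
  (4-25/4)²=81/16
  (7-25/4)²=9/16
  (2-25/4)²=289/16
  (1-25/4)²=441/16
  (2-25/4)²=289/16
  (4-25/4)²=81/16
  (19-25/4)²=2601/16
  (11-25/4)²=361/16
Σ(x-μ)² = 519/2
σ² = (519/2)/8 = 519/16

σ = √(519/16) ≈ 5.6954


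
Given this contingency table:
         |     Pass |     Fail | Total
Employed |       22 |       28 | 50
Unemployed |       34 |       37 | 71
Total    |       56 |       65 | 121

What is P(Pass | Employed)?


P(Pass | Employed) = 22/(22+28) = 22/50 = 11/25

P(Pass|Employed) = 11/25 ≈ 44.00%


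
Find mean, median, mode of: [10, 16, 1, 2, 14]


Sorted: [1, 2, 10, 14, 16]
Mean = 43/5
Median = 10
Freq: {10: 1, 16: 1, 1: 1, 2: 1, 14: 1}
Mode: No mode

Mean=43/5, Median=10, Mode=No mode


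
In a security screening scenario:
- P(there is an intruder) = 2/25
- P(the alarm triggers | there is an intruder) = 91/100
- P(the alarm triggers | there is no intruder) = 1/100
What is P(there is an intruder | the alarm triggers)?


Using Bayes' theorem:
P(A|B) = P(B|A)·P(A) / P(B)

P(the alarm triggers) = 91/100 × 2/25 + 1/100 × 23/25
= 91/1250 + 23/2500 = 41/500

P(there is an intruder|the alarm triggers) = (91/1250) / (41/500) = 182/205

P(there is an intruder|the alarm triggers) = 182/205 ≈ 88.78%


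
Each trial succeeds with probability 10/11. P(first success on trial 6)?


Geometric: P(X=6) = (1-p)^(k-1)×p = (1/11)^5×10/11 = 10/1771561

P(X=6) = 10/1771561 ≈ 0.00%


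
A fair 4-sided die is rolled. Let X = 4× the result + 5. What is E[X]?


E[die] = (1+4)/2 = 5/2
E[X] = 4×5/2 + 5 = 15

E[X] = 15


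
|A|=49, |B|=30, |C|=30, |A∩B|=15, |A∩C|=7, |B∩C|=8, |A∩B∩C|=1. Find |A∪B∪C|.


|A∪B∪C| = 49+30+30-15-7-8+1 = 80

|A∪B∪C| = 80


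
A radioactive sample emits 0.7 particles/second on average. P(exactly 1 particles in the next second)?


Poisson(λ=0.7): P(X=1) = e^(-λ)×λ^k/k!
= e^(-0.7) × 0.7^1 / 1!
≈ 0.4965853038 × 0.7 / 1 ≈ 0.347610

P(X=1) ≈ 0.347610 ≈ 34.76%


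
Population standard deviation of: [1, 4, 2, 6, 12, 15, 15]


Mean = 55/7
  (1-55/7)²=2304/49
  (4-55/7)²=729/49
  (2-55/7)²=1681/49
  (6-55/7)²=169/49
  (12-55/7)²=841/49
  (15-55/7)²=2500/49
  (15-55/7)²=2500/49
Σ(x-μ)² = 1532/7
σ² = (1532/7)/7 = 1532/49

σ = √(1532/49) ≈ 5.5915


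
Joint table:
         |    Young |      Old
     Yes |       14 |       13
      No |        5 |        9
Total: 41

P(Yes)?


P(Yes) = (14+13)/41 = 27/41

P(Yes) = 27/41 ≈ 65.85%


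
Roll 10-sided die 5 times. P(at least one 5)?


P(no 5)^5 = (9/10)^5 = 59049/100000
P(≥1) = 1 - 59049/100000 = 40951/100000

P = 40951/100000 ≈ 40.95%


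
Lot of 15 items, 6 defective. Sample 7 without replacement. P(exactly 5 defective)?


Hypergeometric: C(6,5)×C(9,2)/C(15,7)
= 6×36/6435 = 24/715

P(X=5) = 24/715 ≈ 3.36%


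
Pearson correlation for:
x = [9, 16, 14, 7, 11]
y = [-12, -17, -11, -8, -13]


n=5, Σx=57, Σy=-61, Σxy=-733, Σx²=703, Σy²=787
r = (5×(-733) - 57×(-61))/√((5×703 - 57²)(5×787 - (-61)²))
= -188/√(266×214) = -188/√56924 ≈ -188/238.5875 ≈ -0.7880

r ≈ -0.7880


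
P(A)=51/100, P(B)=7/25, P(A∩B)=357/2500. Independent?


P(A)×P(B) = 357/2500
P(A∩B) = 357/2500
Equal ✓ → Independent

Yes, independent


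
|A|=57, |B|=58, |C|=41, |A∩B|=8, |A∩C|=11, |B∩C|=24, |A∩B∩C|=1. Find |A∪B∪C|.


|A∪B∪C| = 57+58+41-8-11-24+1 = 114

|A∪B∪C| = 114


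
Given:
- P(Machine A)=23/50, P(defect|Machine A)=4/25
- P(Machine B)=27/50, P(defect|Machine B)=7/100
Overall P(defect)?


P(B) = Σ P(B|Aᵢ)×P(Aᵢ)
  4/25×23/50 = 46/625
  7/100×27/50 = 189/5000
Sum = 557/5000

P(defect) = 557/5000 ≈ 11.14%


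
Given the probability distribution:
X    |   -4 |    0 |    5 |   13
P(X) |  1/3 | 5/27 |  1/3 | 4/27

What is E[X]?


E[X] = Σ x·P(X=x)
= (-4)×(1/3) + (0)×(5/27) + (5)×(1/3) + (13)×(4/27)
= 61/27

E[X] = 61/27


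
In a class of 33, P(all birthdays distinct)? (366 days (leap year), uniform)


P(all different) = Π(366-i)/366 for i=0..32
= (366/366)×(365/366)×...×(334/366)
= 0.225976

P ≈ 0.2260 ≈ 22.60%


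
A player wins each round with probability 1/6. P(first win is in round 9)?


Geometric: P(X=9) = (1-p)^(k-1)×p = (5/6)^8×1/6 = 390625/10077696

P(X=9) = 390625/10077696 ≈ 3.88%


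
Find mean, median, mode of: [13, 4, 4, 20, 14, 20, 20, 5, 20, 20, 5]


Sorted: [4, 4, 5, 5, 13, 14, 20, 20, 20, 20, 20]
Mean = 145/11
Median = 14
Freq: {13: 1, 4: 2, 20: 5, 14: 1, 5: 2}
Mode: [20]

Mean=145/11, Median=14, Mode=20


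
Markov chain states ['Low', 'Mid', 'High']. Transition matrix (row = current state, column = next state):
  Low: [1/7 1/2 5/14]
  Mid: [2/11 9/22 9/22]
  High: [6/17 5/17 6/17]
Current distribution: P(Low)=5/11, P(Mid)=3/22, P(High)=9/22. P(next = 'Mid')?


P(next=Mid) = Σᵢ P(now=i)×P(i→Mid)
= 5/11×1/2 + 3/22×9/22 + 9/22×5/17
= 5/22 + 27/484 + 45/374 = 3319/8228

P = 3319/8228 ≈ 0.4034


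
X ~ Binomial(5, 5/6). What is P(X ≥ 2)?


P(X ≥ 2) = Σ P(X=i) for i=2..5
P(X=2) = 125/3888
P(X=3) = 625/3888
P(X=4) = 3125/7776
P(X=5) = 3125/7776
Sum = 3875/3888

P(X ≥ 2) = 3875/3888 ≈ 99.67%


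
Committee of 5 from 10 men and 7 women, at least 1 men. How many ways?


Count by #men:
  1M,4W: C(10,1)×C(7,4)=350
  2M,3W: C(10,2)×C(7,3)=1575
  3M,2W: C(10,3)×C(7,2)=2520
  4M,1W: C(10,4)×C(7,1)=1470
  5M,0W: C(10,5)×C(7,0)=252
Total = 6167

6167


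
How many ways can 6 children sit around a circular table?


Circular arrangements of 6 distinct objects: fix one position to break rotational symmetry.
(n-1)! = 5! = 120

120


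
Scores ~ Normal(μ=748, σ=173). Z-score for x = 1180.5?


z = (x - μ)/σ = (1180.5 - 748)/173 = 2.5

z = 2.5


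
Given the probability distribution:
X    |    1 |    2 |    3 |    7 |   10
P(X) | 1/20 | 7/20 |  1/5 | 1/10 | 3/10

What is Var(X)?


E[X] = 101/20
E[X²] = 763/20
Var(X) = E[X²] - (E[X])² = 763/20 - 10201/400 = 5059/400

Var(X) = 5059/400 ≈ 12.6475


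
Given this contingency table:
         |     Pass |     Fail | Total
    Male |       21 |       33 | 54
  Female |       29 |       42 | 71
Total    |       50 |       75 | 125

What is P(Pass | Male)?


P(Pass | Male) = 21/(21+33) = 21/54 = 7/18

P(Pass|Male) = 7/18 ≈ 38.89%


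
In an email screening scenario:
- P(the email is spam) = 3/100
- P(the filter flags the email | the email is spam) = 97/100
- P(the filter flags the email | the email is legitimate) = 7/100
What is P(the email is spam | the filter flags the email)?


Using Bayes' theorem:
P(A|B) = P(B|A)·P(A) / P(B)

P(the filter flags the email) = 97/100 × 3/100 + 7/100 × 97/100
= 291/10000 + 679/10000 = 97/1000

P(the email is spam|the filter flags the email) = (291/10000) / (97/1000) = 3/10

P(the email is spam|the filter flags the email) = 3/10 ≈ 30.00%


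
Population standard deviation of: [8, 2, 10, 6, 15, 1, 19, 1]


Mean = 62/8 = 31/4
  (8-31/4)²=1/16
  (2-31/4)²=529/16
  (10-31/4)²=81/16
  (6-31/4)²=49/16
  (15-31/4)²=841/16
  (1-31/4)²=729/16
  (19-31/4)²=2025/16
  (1-31/4)²=729/16
Σ(x-μ)² = 623/2
σ² = (623/2)/8 = 623/16

σ = √(623/16) ≈ 6.2400


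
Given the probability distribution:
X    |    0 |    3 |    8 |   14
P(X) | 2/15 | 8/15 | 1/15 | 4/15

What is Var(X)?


E[X] = 88/15
E[X²] = 184/3
Var(X) = E[X²] - (E[X])² = 184/3 - 7744/225 = 6056/225

Var(X) = 6056/225 ≈ 26.9156


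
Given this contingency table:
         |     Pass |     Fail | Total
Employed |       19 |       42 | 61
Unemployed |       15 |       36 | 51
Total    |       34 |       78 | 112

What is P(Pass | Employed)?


P(Pass | Employed) = 19/(19+42) = 19/61

P(Pass|Employed) = 19/61 ≈ 31.15%


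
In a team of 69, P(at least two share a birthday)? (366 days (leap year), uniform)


P(all different) = Π(366-i)/366 for i=0..68
= 0.001057
P(match) = 1 - 0.001057 = 0.998943

P ≈ 0.9989 ≈ 99.89%


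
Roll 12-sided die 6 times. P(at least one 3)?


P(no 3)^6 = (11/12)^6 = 1771561/2985984
P(≥1) = 1 - 1771561/2985984 = 1214423/2985984

P = 1214423/2985984 ≈ 40.67%


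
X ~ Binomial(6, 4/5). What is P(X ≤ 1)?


P(X ≤ 1) = Σ P(X=i) for i=0..1
P(X=0) = 1/15625
P(X=1) = 24/15625
Sum = 1/625

P(X ≤ 1) = 1/625 ≈ 0.16%


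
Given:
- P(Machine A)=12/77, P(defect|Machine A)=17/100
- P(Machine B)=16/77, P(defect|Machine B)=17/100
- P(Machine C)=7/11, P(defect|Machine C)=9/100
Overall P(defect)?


P(B) = Σ P(B|Aᵢ)×P(Aᵢ)
  17/100×12/77 = 51/1925
  17/100×16/77 = 68/1925
  9/100×7/11 = 63/1100
Sum = 131/1100

P(defect) = 131/1100 ≈ 11.91%


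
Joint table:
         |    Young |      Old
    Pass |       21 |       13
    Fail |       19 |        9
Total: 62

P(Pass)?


P(Pass) = (21+13)/62 = 34/62 = 17/31

P(Pass) = 17/31 ≈ 54.84%


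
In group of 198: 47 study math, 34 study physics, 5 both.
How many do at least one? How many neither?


|A∪B| = 47+34-5 = 76
Neither = 198-76 = 122

At least one: 76; Neither: 122


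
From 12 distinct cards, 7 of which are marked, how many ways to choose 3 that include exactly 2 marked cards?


Choose 2 of the 7 marked cards and 1 of the other 5 cards:
C(7,2)×C(5,1) = 21×5 = 105

105


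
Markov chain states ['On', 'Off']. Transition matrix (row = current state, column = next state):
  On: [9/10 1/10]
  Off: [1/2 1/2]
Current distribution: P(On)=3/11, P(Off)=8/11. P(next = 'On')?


P(next=On) = Σᵢ P(now=i)×P(i→On)
= 3/11×9/10 + 8/11×1/2
= 27/110 + 4/11 = 67/110

P = 67/110 ≈ 0.6091


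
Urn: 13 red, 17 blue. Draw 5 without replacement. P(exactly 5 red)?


Hypergeometric: C(13,5)×C(17,0)/C(30,5)
= 1287×1/142506 = 11/1218

P(X=5) = 11/1218 ≈ 0.90%


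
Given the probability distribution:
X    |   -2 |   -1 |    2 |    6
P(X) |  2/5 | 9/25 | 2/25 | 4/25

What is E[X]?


E[X] = Σ x·P(X=x)
= (-2)×(2/5) + (-1)×(9/25) + (2)×(2/25) + (6)×(4/25)
= -1/25

E[X] = -1/25


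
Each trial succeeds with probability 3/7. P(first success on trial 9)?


Geometric: P(X=9) = (1-p)^(k-1)×p = (4/7)^8×3/7 = 196608/40353607

P(X=9) = 196608/40353607 ≈ 0.49%


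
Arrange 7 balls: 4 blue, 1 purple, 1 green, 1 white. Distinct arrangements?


7!/(4!×1!×1!×1!) = 210

210


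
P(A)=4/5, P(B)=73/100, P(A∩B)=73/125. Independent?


P(A)×P(B) = 73/125
P(A∩B) = 73/125
Equal ✓ → Independent

Yes, independent


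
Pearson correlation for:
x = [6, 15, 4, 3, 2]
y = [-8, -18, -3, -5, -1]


n=5, Σx=30, Σy=-35, Σxy=-347, Σx²=290, Σy²=423
r = (5×(-347) - 30×(-35))/√((5×290 - 30²)(5×423 - (-35)²))
= -685/√(550×890) = -685/√489500 ≈ -685/699.6428 ≈ -0.9791

r ≈ -0.9791


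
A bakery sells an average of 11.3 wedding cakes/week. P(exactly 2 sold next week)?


Poisson(λ=11.3): P(X=2) = e^(-λ)×λ^k/k!
= e^(-11.3) × 11.3^2 / 2!
≈ 1.237292426e-05 × 127.69 / 2 ≈ 0.000790

P(X=2) ≈ 0.000790 ≈ 0.08%


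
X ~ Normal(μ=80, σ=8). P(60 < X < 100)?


z₁=(60-80)/8=-2.5, z₂=(100-80)/8=2.5
P = Φ(2.5) - Φ(-2.5) = 0.993790 - 0.006210 = 0.987580 ≈ 0.9876

P(60 < X < 100) ≈ 0.9876


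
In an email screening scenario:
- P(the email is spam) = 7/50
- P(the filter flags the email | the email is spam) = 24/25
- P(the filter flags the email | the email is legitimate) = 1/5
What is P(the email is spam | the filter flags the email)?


Using Bayes' theorem:
P(A|B) = P(B|A)·P(A) / P(B)

P(the filter flags the email) = 24/25 × 7/50 + 1/5 × 43/50
= 84/625 + 43/250 = 383/1250

P(the email is spam|the filter flags the email) = (84/625) / (383/1250) = 168/383

P(the email is spam|the filter flags the email) = 168/383 ≈ 43.86%


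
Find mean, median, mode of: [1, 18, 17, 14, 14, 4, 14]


Sorted: [1, 4, 14, 14, 14, 17, 18]
Mean = 82/7
Median = 14
Freq: {1: 1, 18: 1, 17: 1, 14: 3, 4: 1}
Mode: [14]

Mean=82/7, Median=14, Mode=14


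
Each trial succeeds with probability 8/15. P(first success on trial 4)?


Geometric: P(X=4) = (1-p)^(k-1)×p = (7/15)^3×8/15 = 2744/50625

P(X=4) = 2744/50625 ≈ 5.42%


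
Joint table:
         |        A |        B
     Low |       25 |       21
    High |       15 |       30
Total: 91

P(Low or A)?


P(Low∨A) = P(Low) + P(A) - P(Low∧A)
= (46 + 40 - 25)/91 = 61/91

P = 61/91 ≈ 67.03%


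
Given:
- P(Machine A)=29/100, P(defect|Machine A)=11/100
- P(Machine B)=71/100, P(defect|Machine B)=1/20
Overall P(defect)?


P(B) = Σ P(B|Aᵢ)×P(Aᵢ)
  11/100×29/100 = 319/10000
  1/20×71/100 = 71/2000
Sum = 337/5000

P(defect) = 337/5000 ≈ 6.74%


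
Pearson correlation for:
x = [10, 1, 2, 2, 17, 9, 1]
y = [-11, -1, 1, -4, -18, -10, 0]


n=7, Σx=42, Σy=-43, Σxy=-513, Σx²=480, Σy²=563
r = (7×(-513) - 42×(-43))/√((7×480 - 42²)(7×563 - (-43)²))
= -1785/√(1596×2092) = -1785/√3338832 ≈ -1785/1827.2471 ≈ -0.9769

r ≈ -0.9769


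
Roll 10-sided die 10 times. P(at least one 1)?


P(no 1)^10 = (9/10)^10 = 3486784401/10000000000
P(≥1) = 1 - 3486784401/10000000000 = 6513215599/10000000000

P = 6513215599/10000000000 ≈ 65.13%


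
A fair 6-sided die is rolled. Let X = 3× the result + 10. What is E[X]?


E[die] = (1+6)/2 = 7/2
E[X] = 3×7/2 + 10 = 41/2

E[X] = 41/2


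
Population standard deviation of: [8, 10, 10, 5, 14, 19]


Mean = 66/6 = 11
  (8-11)²=9
  (10-11)²=1
  (10-11)²=1
  (5-11)²=36
  (14-11)²=9
  (19-11)²=64
Σ(x-μ)² = 120
σ² = 120/6 = 20

σ = √(20) ≈ 4.4721


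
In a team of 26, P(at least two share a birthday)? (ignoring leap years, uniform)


P(all different) = Π(365-i)/365 for i=0..25
= 0.401759
P(match) = 1 - 0.401759 = 0.598241

P ≈ 0.5982 ≈ 59.82%


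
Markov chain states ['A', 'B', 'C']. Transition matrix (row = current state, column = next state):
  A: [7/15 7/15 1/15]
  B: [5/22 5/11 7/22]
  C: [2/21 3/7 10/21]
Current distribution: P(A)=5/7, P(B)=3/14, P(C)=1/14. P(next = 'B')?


P(next=B) = Σᵢ P(now=i)×P(i→B)
= 5/7×7/15 + 3/14×5/11 + 1/14×3/7
= 1/3 + 15/154 + 3/98 = 746/1617

P = 746/1617 ≈ 0.4613


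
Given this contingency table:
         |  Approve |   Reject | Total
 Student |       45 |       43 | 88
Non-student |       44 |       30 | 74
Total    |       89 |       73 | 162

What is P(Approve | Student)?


P(Approve | Student) = 45/(45+43) = 45/88

P(Approve|Student) = 45/88 ≈ 51.14%


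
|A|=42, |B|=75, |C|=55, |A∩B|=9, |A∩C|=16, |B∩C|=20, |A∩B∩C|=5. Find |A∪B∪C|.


|A∪B∪C| = 42+75+55-9-16-20+5 = 132

|A∪B∪C| = 132


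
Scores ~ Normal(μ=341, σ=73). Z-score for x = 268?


z = (x - μ)/σ = (268 - 341)/73 = -1.0

z = -1.0


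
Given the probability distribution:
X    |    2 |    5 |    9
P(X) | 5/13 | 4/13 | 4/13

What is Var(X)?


E[X] = 66/13
E[X²] = 444/13
Var(X) = E[X²] - (E[X])² = 444/13 - 4356/169 = 1416/169

Var(X) = 1416/169 ≈ 8.3787


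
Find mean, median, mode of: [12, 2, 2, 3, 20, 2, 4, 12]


Sorted: [2, 2, 2, 3, 4, 12, 12, 20]
Mean = 57/8
Median = 7/2
Freq: {12: 2, 2: 3, 3: 1, 20: 1, 4: 1}
Mode: [2]

Mean=57/8, Median=7/2, Mode=2


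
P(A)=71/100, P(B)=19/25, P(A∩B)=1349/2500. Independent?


P(A)×P(B) = 1349/2500
P(A∩B) = 1349/2500
Equal ✓ → Independent

Yes, independent


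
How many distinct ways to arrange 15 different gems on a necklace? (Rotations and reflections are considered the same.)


Free circular arrangements: rotations and reflections both identified.
(n-1)!/2 = 14!/2 = 87178291200/2 = 43589145600

43589145600


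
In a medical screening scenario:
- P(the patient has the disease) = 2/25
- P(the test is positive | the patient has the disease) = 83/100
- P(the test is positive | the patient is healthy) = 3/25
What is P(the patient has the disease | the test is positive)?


Using Bayes' theorem:
P(A|B) = P(B|A)·P(A) / P(B)

P(the test is positive) = 83/100 × 2/25 + 3/25 × 23/25
= 83/1250 + 69/625 = 221/1250

P(the patient has the disease|the test is positive) = (83/1250) / (221/1250) = 83/221

P(the patient has the disease|the test is positive) = 83/221 ≈ 37.56%


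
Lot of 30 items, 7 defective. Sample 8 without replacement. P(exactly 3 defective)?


Hypergeometric: C(7,3)×C(23,5)/C(30,8)
= 35×33649/5852925 = 10241/50895

P(X=3) = 10241/50895 ≈ 20.12%


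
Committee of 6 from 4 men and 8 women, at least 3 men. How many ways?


Count by #men:
  3M,3W: C(4,3)×C(8,3)=224
  4M,2W: C(4,4)×C(8,2)=28
Total = 252

252


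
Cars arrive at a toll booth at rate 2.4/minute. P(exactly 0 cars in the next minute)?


Poisson(λ=2.4): P(X=0) = e^(-λ)×λ^k/k!
= e^(-2.4) × 2.4^0 / 0!
≈ 0.09071795329 × 1 / 1 ≈ 0.090718

P(X=0) ≈ 0.090718 ≈ 9.07%


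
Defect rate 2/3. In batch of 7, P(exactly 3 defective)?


Binomial: P(X=3) = C(7,3)×p^3×(1-p)^4
= 35 × 8/27 × 1/81 = 280/2187

P(X=3) = 280/2187 ≈ 12.80%


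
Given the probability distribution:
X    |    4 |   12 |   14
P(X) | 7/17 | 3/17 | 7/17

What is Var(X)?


E[X] = 162/17
E[X²] = 1916/17
Var(X) = E[X²] - (E[X])² = 1916/17 - 26244/289 = 6328/289

Var(X) = 6328/289 ≈ 21.8962


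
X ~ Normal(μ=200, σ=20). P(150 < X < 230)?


z₁=(150-200)/20=-2.5, z₂=(230-200)/20=1.5
P = Φ(1.5) - Φ(-2.5) = 0.933193 - 0.006210 = 0.926983 ≈ 0.9270

P(150 < X < 230) ≈ 0.9270


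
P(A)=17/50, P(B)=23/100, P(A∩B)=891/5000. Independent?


P(A)×P(B) = 391/5000
P(A∩B) = 891/5000
Not equal → NOT independent

No, not independent


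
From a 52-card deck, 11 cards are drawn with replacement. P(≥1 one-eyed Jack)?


P(not a one-eyed Jack) = 50/52 = 25/26
P(none in 11 draws) = (25/26)^11 = 2384185791015625/3670344486987776
P(≥1 one-eyed Jack) = 1 - 2384185791015625/3670344486987776 = 1286158695972151/3670344486987776

P = 1286158695972151/3670344486987776 ≈ 35.04%


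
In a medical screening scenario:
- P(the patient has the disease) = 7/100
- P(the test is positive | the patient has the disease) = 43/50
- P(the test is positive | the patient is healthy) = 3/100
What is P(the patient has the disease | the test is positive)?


Using Bayes' theorem:
P(A|B) = P(B|A)·P(A) / P(B)

P(the test is positive) = 43/50 × 7/100 + 3/100 × 93/100
= 301/5000 + 279/10000 = 881/10000

P(the patient has the disease|the test is positive) = (301/5000) / (881/10000) = 602/881

P(the patient has the disease|the test is positive) = 602/881 ≈ 68.33%


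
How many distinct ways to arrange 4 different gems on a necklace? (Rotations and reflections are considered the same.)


Free circular arrangements: rotations and reflections both identified.
(n-1)!/2 = 3!/2 = 6/2 = 3

3


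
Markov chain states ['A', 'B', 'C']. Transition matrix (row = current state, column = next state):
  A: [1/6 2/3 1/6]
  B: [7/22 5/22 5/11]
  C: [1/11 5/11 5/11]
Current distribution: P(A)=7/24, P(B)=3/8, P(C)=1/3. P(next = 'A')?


P(next=A) = Σᵢ P(now=i)×P(i→A)
= 7/24×1/6 + 3/8×7/22 + 1/3×1/11
= 7/144 + 21/176 + 1/33 = 157/792

P = 157/792 ≈ 0.1982


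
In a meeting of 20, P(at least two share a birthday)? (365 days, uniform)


P(all different) = Π(365-i)/365 for i=0..19
= 0.588562
P(match) = 1 - 0.588562 = 0.411438

P ≈ 0.4114 ≈ 41.14%


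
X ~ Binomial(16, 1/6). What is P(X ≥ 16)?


P(X ≥ 16) = Σ P(X=i) for i=16..16
P(X=16) = 1/2821109907456
Sum = 1/2821109907456

P(X ≥ 16) = 1/2821109907456 ≈ 0.00%


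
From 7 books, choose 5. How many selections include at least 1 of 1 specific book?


Complement: C(7,5) - C(6,5) = 21 - 6 = 15

15


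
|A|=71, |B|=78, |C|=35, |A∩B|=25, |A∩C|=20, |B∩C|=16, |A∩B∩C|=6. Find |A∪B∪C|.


|A∪B∪C| = 71+78+35-25-20-16+6 = 129

|A∪B∪C| = 129


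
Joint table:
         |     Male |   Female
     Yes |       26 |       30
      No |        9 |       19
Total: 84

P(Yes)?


P(Yes) = (26+30)/84 = 56/84 = 2/3

P(Yes) = 2/3 ≈ 66.67%


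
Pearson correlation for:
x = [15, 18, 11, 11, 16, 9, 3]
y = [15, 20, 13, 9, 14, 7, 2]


n=7, Σx=83, Σy=80, Σxy=1120, Σx²=1137, Σy²=1124
r = (7×1120 - 83×80)/√((7×1137 - 83²)(7×1124 - 80²))
= 1200/√(1070×1468) = 1200/√1570760 ≈ 1200/1253.2996 ≈ 0.9575

r ≈ 0.9575


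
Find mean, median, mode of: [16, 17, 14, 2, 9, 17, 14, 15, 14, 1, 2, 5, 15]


Sorted: [1, 2, 2, 5, 9, 14, 14, 14, 15, 15, 16, 17, 17]
Mean = 141/13
Median = 14
Freq: {16: 1, 17: 2, 14: 3, 2: 2, 9: 1, 15: 2, 1: 1, 5: 1}
Mode: [14]

Mean=141/13, Median=14, Mode=14


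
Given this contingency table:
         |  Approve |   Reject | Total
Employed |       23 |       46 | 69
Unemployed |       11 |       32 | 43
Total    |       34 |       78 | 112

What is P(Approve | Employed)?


P(Approve | Employed) = 23/(23+46) = 23/69 = 1/3

P(Approve|Employed) = 1/3 ≈ 33.33%


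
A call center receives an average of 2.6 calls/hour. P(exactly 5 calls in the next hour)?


Poisson(λ=2.6): P(X=5) = e^(-λ)×λ^k/k!
= e^(-2.6) × 2.6^5 / 5!
≈ 0.07427357821 × 118.81376 / 120 ≈ 0.073539

P(X=5) ≈ 0.073539 ≈ 7.35%


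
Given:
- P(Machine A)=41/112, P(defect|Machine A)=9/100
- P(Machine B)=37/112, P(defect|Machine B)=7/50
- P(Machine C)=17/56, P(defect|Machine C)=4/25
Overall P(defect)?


P(B) = Σ P(B|Aᵢ)×P(Aᵢ)
  9/100×41/112 = 369/11200
  7/50×37/112 = 37/800
  4/25×17/56 = 17/350
Sum = 1431/11200

P(defect) = 1431/11200 ≈ 12.78%


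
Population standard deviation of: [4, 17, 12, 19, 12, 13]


Mean = 77/6
  (4-77/6)²=2809/36
  (17-77/6)²=625/36
  (12-77/6)²=25/36
  (19-77/6)²=1369/36
  (12-77/6)²=25/36
  (13-77/6)²=1/36
Σ(x-μ)² = 809/6
σ² = (809/6)/6 = 809/36

σ = √(809/36) ≈ 4.7405


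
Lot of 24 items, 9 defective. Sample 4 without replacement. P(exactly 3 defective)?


Hypergeometric: C(9,3)×C(15,1)/C(24,4)
= 84×15/10626 = 30/253

P(X=3) = 30/253 ≈ 11.86%


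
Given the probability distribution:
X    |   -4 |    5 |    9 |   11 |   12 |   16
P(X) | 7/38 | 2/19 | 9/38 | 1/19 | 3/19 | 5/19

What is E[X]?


E[X] = Σ x·P(X=x)
= (-4)×(7/38) + (5)×(2/19) + (9)×(9/38) + (11)×(1/19) + (12)×(3/19) + (16)×(5/19)
= 327/38

E[X] = 327/38


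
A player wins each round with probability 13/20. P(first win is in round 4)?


Geometric: P(X=4) = (1-p)^(k-1)×p = (7/20)^3×13/20 = 4459/160000

P(X=4) = 4459/160000 ≈ 2.79%
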